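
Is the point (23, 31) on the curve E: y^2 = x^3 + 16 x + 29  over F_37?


Check whether y^2 = x^3 + 16 x + 29 (mod 37) for (x, y) = (23, 31).
LHS: y^2 = 31^2 mod 37 = 36
RHS: x^3 + 16 x + 29 = 23^3 + 16*23 + 29 mod 37 = 21
LHS != RHS

No, not on the curve


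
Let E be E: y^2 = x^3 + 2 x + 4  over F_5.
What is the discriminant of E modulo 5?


4 a^3 + 27 b^2 = 4*2^3 + 27*4^2 = 32 + 432 = 464
Delta = -16 * (464) = -7424
Delta mod 5 = 1

Delta = 1 (mod 5)


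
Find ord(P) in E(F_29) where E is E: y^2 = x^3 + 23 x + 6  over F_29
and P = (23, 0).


Compute successive multiples of P until we hit O:
  1P = (23, 0)
  2P = O

ord(P) = 2


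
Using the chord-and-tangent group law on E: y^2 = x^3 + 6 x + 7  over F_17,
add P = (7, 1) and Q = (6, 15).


P != Q, so use the chord formula.
s = (y2 - y1) / (x2 - x1) = (14) / (16) mod 17 = 3
x3 = s^2 - x1 - x2 mod 17 = 3^2 - 7 - 6 = 13
y3 = s (x1 - x3) - y1 mod 17 = 3 * (7 - 13) - 1 = 15

P + Q = (13, 15)


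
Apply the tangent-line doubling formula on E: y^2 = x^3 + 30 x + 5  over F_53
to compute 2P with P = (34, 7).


Doubling: s = (3 x1^2 + a) / (2 y1)
s = (3*34^2 + 30) / (2*7) mod 53 = 0
x3 = s^2 - 2 x1 mod 53 = 0^2 - 2*34 = 38
y3 = s (x1 - x3) - y1 mod 53 = 0 * (34 - 38) - 7 = 46

2P = (38, 46)


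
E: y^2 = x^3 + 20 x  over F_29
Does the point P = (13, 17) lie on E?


Check whether y^2 = x^3 + 20 x + 0 (mod 29) for (x, y) = (13, 17).
LHS: y^2 = 17^2 mod 29 = 28
RHS: x^3 + 20 x + 0 = 13^3 + 20*13 + 0 mod 29 = 21
LHS != RHS

No, not on the curve


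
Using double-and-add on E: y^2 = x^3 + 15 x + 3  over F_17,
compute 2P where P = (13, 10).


k = 2 = 10_2 (binary, LSB first: 01)
Double-and-add from P = (13, 10):
  bit 0 = 0: acc unchanged = O
  bit 1 = 1: acc = O + (7, 14) = (7, 14)

2P = (7, 14)


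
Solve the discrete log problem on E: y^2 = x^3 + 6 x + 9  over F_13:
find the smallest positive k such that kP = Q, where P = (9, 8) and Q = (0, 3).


Enumerate multiples of P until we hit Q = (0, 3):
  1P = (9, 8)
  2P = (7, 2)
  3P = (6, 1)
  4P = (2, 4)
  5P = (1, 4)
  6P = (0, 3)
Match found at i = 6.

k = 6


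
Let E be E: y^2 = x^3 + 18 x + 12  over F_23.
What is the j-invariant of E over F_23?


Delta = -16(4 a^3 + 27 b^2) mod 23 = 3
-1728 * (4 a)^3 = -1728 * (4*18)^3 mod 23 = 11
j = 11 * 3^(-1) mod 23 = 19

j = 19 (mod 23)


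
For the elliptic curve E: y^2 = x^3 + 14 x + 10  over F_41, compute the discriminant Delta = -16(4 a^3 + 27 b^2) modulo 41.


4 a^3 + 27 b^2 = 4*14^3 + 27*10^2 = 10976 + 2700 = 13676
Delta = -16 * (13676) = -218816
Delta mod 41 = 1

Delta = 1 (mod 41)


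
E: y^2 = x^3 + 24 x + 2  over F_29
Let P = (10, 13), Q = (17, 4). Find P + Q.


P != Q, so use the chord formula.
s = (y2 - y1) / (x2 - x1) = (20) / (7) mod 29 = 7
x3 = s^2 - x1 - x2 mod 29 = 7^2 - 10 - 17 = 22
y3 = s (x1 - x3) - y1 mod 29 = 7 * (10 - 22) - 13 = 19

P + Q = (22, 19)


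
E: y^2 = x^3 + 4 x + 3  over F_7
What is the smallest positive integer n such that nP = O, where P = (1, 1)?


Compute successive multiples of P until we hit O:
  1P = (1, 1)
  2P = (5, 6)
  3P = (3, 0)
  4P = (5, 1)
  5P = (1, 6)
  6P = O

ord(P) = 6


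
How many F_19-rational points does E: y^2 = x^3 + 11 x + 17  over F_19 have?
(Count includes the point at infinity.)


For each x in F_19, count y with y^2 = x^3 + 11 x + 17 mod 19:
  x = 0: RHS = 17, y in [6, 13]  -> 2 point(s)
  x = 2: RHS = 9, y in [3, 16]  -> 2 point(s)
  x = 3: RHS = 1, y in [1, 18]  -> 2 point(s)
  x = 4: RHS = 11, y in [7, 12]  -> 2 point(s)
  x = 5: RHS = 7, y in [8, 11]  -> 2 point(s)
  x = 7: RHS = 0, y in [0]  -> 1 point(s)
  x = 8: RHS = 9, y in [3, 16]  -> 2 point(s)
  x = 9: RHS = 9, y in [3, 16]  -> 2 point(s)
  x = 10: RHS = 6, y in [5, 14]  -> 2 point(s)
  x = 11: RHS = 6, y in [5, 14]  -> 2 point(s)
  x = 13: RHS = 1, y in [1, 18]  -> 2 point(s)
  x = 15: RHS = 4, y in [2, 17]  -> 2 point(s)
  x = 17: RHS = 6, y in [5, 14]  -> 2 point(s)
  x = 18: RHS = 5, y in [9, 10]  -> 2 point(s)
Affine points: 27. Add the point at infinity: total = 28.

#E(F_19) = 28


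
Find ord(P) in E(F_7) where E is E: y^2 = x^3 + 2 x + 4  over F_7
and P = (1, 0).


Compute successive multiples of P until we hit O:
  1P = (1, 0)
  2P = O

ord(P) = 2


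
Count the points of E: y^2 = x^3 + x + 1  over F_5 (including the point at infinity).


For each x in F_5, count y with y^2 = x^3 + 1 x + 1 mod 5:
  x = 0: RHS = 1, y in [1, 4]  -> 2 point(s)
  x = 2: RHS = 1, y in [1, 4]  -> 2 point(s)
  x = 3: RHS = 1, y in [1, 4]  -> 2 point(s)
  x = 4: RHS = 4, y in [2, 3]  -> 2 point(s)
Affine points: 8. Add the point at infinity: total = 9.

#E(F_5) = 9


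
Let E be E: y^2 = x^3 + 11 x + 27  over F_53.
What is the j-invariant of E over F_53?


Delta = -16(4 a^3 + 27 b^2) mod 53 = 38
-1728 * (4 a)^3 = -1728 * (4*11)^3 mod 53 = 8
j = 8 * 38^(-1) mod 53 = 3

j = 3 (mod 53)


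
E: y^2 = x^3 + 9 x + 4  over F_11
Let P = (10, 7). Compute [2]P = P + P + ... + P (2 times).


k = 2 = 10_2 (binary, LSB first: 01)
Double-and-add from P = (10, 7):
  bit 0 = 0: acc unchanged = O
  bit 1 = 1: acc = O + (7, 5) = (7, 5)

2P = (7, 5)


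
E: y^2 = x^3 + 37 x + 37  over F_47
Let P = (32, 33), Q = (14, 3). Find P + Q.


P != Q, so use the chord formula.
s = (y2 - y1) / (x2 - x1) = (17) / (29) mod 47 = 33
x3 = s^2 - x1 - x2 mod 47 = 33^2 - 32 - 14 = 9
y3 = s (x1 - x3) - y1 mod 47 = 33 * (32 - 9) - 33 = 21

P + Q = (9, 21)


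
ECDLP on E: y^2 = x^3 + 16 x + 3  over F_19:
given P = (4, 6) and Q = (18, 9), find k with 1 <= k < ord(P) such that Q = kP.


Enumerate multiples of P until we hit Q = (18, 9):
  1P = (4, 6)
  2P = (12, 2)
  3P = (8, 15)
  4P = (18, 10)
  5P = (6, 7)
  6P = (14, 8)
  7P = (17, 18)
  8P = (2, 9)
  9P = (1, 18)
  10P = (11, 3)
  11P = (10, 2)
  12P = (16, 2)
  13P = (16, 17)
  14P = (10, 17)
  15P = (11, 16)
  16P = (1, 1)
  17P = (2, 10)
  18P = (17, 1)
  19P = (14, 11)
  20P = (6, 12)
  21P = (18, 9)
Match found at i = 21.

k = 21


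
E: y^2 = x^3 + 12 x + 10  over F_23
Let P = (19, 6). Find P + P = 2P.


Doubling: s = (3 x1^2 + a) / (2 y1)
s = (3*19^2 + 12) / (2*6) mod 23 = 5
x3 = s^2 - 2 x1 mod 23 = 5^2 - 2*19 = 10
y3 = s (x1 - x3) - y1 mod 23 = 5 * (19 - 10) - 6 = 16

2P = (10, 16)


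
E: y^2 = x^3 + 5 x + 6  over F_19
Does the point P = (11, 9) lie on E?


Check whether y^2 = x^3 + 5 x + 6 (mod 19) for (x, y) = (11, 9).
LHS: y^2 = 9^2 mod 19 = 5
RHS: x^3 + 5 x + 6 = 11^3 + 5*11 + 6 mod 19 = 5
LHS = RHS

Yes, on the curve


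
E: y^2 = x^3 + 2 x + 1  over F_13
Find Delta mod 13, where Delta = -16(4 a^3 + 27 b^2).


4 a^3 + 27 b^2 = 4*2^3 + 27*1^2 = 32 + 27 = 59
Delta = -16 * (59) = -944
Delta mod 13 = 5

Delta = 5 (mod 13)


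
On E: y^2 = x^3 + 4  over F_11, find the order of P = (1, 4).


Compute successive multiples of P until we hit O:
  1P = (1, 4)
  2P = (10, 5)
  3P = (3, 8)
  4P = (0, 9)
  5P = (2, 1)
  6P = (6, 0)
  7P = (2, 10)
  8P = (0, 2)
  ... (continuing to 12P)
  12P = O

ord(P) = 12


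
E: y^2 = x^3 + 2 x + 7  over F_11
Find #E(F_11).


For each x in F_11, count y with y^2 = x^3 + 2 x + 7 mod 11:
  x = 6: RHS = 4, y in [2, 9]  -> 2 point(s)
  x = 7: RHS = 1, y in [1, 10]  -> 2 point(s)
  x = 10: RHS = 4, y in [2, 9]  -> 2 point(s)
Affine points: 6. Add the point at infinity: total = 7.

#E(F_11) = 7


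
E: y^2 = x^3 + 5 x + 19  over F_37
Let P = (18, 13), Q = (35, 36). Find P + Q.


P != Q, so use the chord formula.
s = (y2 - y1) / (x2 - x1) = (23) / (17) mod 37 = 34
x3 = s^2 - x1 - x2 mod 37 = 34^2 - 18 - 35 = 30
y3 = s (x1 - x3) - y1 mod 37 = 34 * (18 - 30) - 13 = 23

P + Q = (30, 23)


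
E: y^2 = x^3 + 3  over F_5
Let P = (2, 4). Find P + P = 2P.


Doubling: s = (3 x1^2 + a) / (2 y1)
s = (3*2^2 + 0) / (2*4) mod 5 = 4
x3 = s^2 - 2 x1 mod 5 = 4^2 - 2*2 = 2
y3 = s (x1 - x3) - y1 mod 5 = 4 * (2 - 2) - 4 = 1

2P = (2, 1)


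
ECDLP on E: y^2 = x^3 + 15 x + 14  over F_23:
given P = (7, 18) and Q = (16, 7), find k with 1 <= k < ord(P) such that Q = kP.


Enumerate multiples of P until we hit Q = (16, 7):
  1P = (7, 18)
  2P = (12, 17)
  3P = (16, 16)
  4P = (8, 18)
  5P = (8, 5)
  6P = (16, 7)
Match found at i = 6.

k = 6


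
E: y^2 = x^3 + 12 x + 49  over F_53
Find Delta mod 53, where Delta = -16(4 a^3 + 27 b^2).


4 a^3 + 27 b^2 = 4*12^3 + 27*49^2 = 6912 + 64827 = 71739
Delta = -16 * (71739) = -1147824
Delta mod 53 = 50

Delta = 50 (mod 53)


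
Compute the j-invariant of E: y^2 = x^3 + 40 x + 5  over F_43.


Delta = -16(4 a^3 + 27 b^2) mod 43 = 1
-1728 * (4 a)^3 = -1728 * (4*40)^3 mod 43 = 21
j = 21 * 1^(-1) mod 43 = 21

j = 21 (mod 43)


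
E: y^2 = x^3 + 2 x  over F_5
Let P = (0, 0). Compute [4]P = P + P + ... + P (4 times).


k = 4 = 100_2 (binary, LSB first: 001)
Double-and-add from P = (0, 0):
  bit 0 = 0: acc unchanged = O
  bit 1 = 0: acc unchanged = O
  bit 2 = 1: acc = O + O = O

4P = O


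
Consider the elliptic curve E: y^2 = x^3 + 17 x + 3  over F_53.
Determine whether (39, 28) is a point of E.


Check whether y^2 = x^3 + 17 x + 3 (mod 53) for (x, y) = (39, 28).
LHS: y^2 = 28^2 mod 53 = 42
RHS: x^3 + 17 x + 3 = 39^3 + 17*39 + 3 mod 53 = 42
LHS = RHS

Yes, on the curve


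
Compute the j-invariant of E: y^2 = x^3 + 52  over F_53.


Delta = -16(4 a^3 + 27 b^2) mod 53 = 45
-1728 * (4 a)^3 = -1728 * (4*0)^3 mod 53 = 0
j = 0 * 45^(-1) mod 53 = 0

j = 0 (mod 53)


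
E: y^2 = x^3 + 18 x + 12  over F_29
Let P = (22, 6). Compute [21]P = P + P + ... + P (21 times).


k = 21 = 10101_2 (binary, LSB first: 10101)
Double-and-add from P = (22, 6):
  bit 0 = 1: acc = O + (22, 6) = (22, 6)
  bit 1 = 0: acc unchanged = (22, 6)
  bit 2 = 1: acc = (22, 6) + (18, 22) = (5, 13)
  bit 3 = 0: acc unchanged = (5, 13)
  bit 4 = 1: acc = (5, 13) + (8, 1) = (3, 8)

21P = (3, 8)


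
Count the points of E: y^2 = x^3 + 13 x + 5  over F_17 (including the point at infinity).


For each x in F_17, count y with y^2 = x^3 + 13 x + 5 mod 17:
  x = 1: RHS = 2, y in [6, 11]  -> 2 point(s)
  x = 4: RHS = 2, y in [6, 11]  -> 2 point(s)
  x = 5: RHS = 8, y in [5, 12]  -> 2 point(s)
  x = 8: RHS = 9, y in [3, 14]  -> 2 point(s)
  x = 9: RHS = 1, y in [1, 16]  -> 2 point(s)
  x = 10: RHS = 13, y in [8, 9]  -> 2 point(s)
  x = 11: RHS = 0, y in [0]  -> 1 point(s)
  x = 12: RHS = 2, y in [6, 11]  -> 2 point(s)
  x = 13: RHS = 8, y in [5, 12]  -> 2 point(s)
  x = 16: RHS = 8, y in [5, 12]  -> 2 point(s)
Affine points: 19. Add the point at infinity: total = 20.

#E(F_17) = 20


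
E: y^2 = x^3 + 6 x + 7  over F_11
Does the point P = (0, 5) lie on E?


Check whether y^2 = x^3 + 6 x + 7 (mod 11) for (x, y) = (0, 5).
LHS: y^2 = 5^2 mod 11 = 3
RHS: x^3 + 6 x + 7 = 0^3 + 6*0 + 7 mod 11 = 7
LHS != RHS

No, not on the curve


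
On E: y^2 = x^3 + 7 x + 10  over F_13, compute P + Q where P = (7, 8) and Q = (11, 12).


P != Q, so use the chord formula.
s = (y2 - y1) / (x2 - x1) = (4) / (4) mod 13 = 1
x3 = s^2 - x1 - x2 mod 13 = 1^2 - 7 - 11 = 9
y3 = s (x1 - x3) - y1 mod 13 = 1 * (7 - 9) - 8 = 3

P + Q = (9, 3)


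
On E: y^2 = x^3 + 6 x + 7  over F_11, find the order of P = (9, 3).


Compute successive multiples of P until we hit O:
  1P = (9, 3)
  2P = (2, 7)
  3P = (1, 5)
  4P = (10, 0)
  5P = (1, 6)
  6P = (2, 4)
  7P = (9, 8)
  8P = O

ord(P) = 8


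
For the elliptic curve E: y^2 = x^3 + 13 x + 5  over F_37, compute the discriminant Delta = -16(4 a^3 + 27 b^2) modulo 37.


4 a^3 + 27 b^2 = 4*13^3 + 27*5^2 = 8788 + 675 = 9463
Delta = -16 * (9463) = -151408
Delta mod 37 = 33

Delta = 33 (mod 37)


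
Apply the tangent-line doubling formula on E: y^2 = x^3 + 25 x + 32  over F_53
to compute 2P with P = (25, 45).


Doubling: s = (3 x1^2 + a) / (2 y1)
s = (3*25^2 + 25) / (2*45) mod 53 = 27
x3 = s^2 - 2 x1 mod 53 = 27^2 - 2*25 = 43
y3 = s (x1 - x3) - y1 mod 53 = 27 * (25 - 43) - 45 = 52

2P = (43, 52)


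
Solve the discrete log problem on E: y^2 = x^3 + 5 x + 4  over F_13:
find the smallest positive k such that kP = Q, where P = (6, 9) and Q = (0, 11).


Enumerate multiples of P until we hit Q = (0, 11):
  1P = (6, 9)
  2P = (11, 8)
  3P = (8, 7)
  4P = (0, 11)
Match found at i = 4.

k = 4


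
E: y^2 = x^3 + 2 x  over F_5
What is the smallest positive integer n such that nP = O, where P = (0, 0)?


Compute successive multiples of P until we hit O:
  1P = (0, 0)
  2P = O

ord(P) = 2


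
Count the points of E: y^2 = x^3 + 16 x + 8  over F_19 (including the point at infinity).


For each x in F_19, count y with y^2 = x^3 + 16 x + 8 mod 19:
  x = 1: RHS = 6, y in [5, 14]  -> 2 point(s)
  x = 3: RHS = 7, y in [8, 11]  -> 2 point(s)
  x = 5: RHS = 4, y in [2, 17]  -> 2 point(s)
  x = 6: RHS = 16, y in [4, 15]  -> 2 point(s)
  x = 7: RHS = 7, y in [8, 11]  -> 2 point(s)
  x = 9: RHS = 7, y in [8, 11]  -> 2 point(s)
  x = 10: RHS = 9, y in [3, 16]  -> 2 point(s)
  x = 12: RHS = 9, y in [3, 16]  -> 2 point(s)
  x = 13: RHS = 0, y in [0]  -> 1 point(s)
  x = 16: RHS = 9, y in [3, 16]  -> 2 point(s)
  x = 17: RHS = 6, y in [5, 14]  -> 2 point(s)
Affine points: 21. Add the point at infinity: total = 22.

#E(F_19) = 22


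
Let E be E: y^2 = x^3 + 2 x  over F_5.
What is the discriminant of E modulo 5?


4 a^3 + 27 b^2 = 4*2^3 + 27*0^2 = 32 + 0 = 32
Delta = -16 * (32) = -512
Delta mod 5 = 3

Delta = 3 (mod 5)


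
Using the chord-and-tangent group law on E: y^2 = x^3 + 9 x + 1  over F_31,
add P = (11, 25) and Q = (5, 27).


P != Q, so use the chord formula.
s = (y2 - y1) / (x2 - x1) = (2) / (25) mod 31 = 10
x3 = s^2 - x1 - x2 mod 31 = 10^2 - 11 - 5 = 22
y3 = s (x1 - x3) - y1 mod 31 = 10 * (11 - 22) - 25 = 20

P + Q = (22, 20)


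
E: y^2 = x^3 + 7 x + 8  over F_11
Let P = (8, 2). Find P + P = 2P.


Doubling: s = (3 x1^2 + a) / (2 y1)
s = (3*8^2 + 7) / (2*2) mod 11 = 3
x3 = s^2 - 2 x1 mod 11 = 3^2 - 2*8 = 4
y3 = s (x1 - x3) - y1 mod 11 = 3 * (8 - 4) - 2 = 10

2P = (4, 10)


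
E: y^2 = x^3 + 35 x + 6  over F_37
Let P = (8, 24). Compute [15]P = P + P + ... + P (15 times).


k = 15 = 1111_2 (binary, LSB first: 1111)
Double-and-add from P = (8, 24):
  bit 0 = 1: acc = O + (8, 24) = (8, 24)
  bit 1 = 1: acc = (8, 24) + (5, 11) = (14, 24)
  bit 2 = 1: acc = (14, 24) + (15, 13) = (18, 20)
  bit 3 = 1: acc = (18, 20) + (23, 19) = (36, 28)

15P = (36, 28)


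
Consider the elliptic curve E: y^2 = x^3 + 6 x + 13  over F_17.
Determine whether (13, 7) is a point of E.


Check whether y^2 = x^3 + 6 x + 13 (mod 17) for (x, y) = (13, 7).
LHS: y^2 = 7^2 mod 17 = 15
RHS: x^3 + 6 x + 13 = 13^3 + 6*13 + 13 mod 17 = 10
LHS != RHS

No, not on the curve


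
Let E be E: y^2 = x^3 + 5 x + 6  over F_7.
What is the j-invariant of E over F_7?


Delta = -16(4 a^3 + 27 b^2) mod 7 = 3
-1728 * (4 a)^3 = -1728 * (4*5)^3 mod 7 = 6
j = 6 * 3^(-1) mod 7 = 2

j = 2 (mod 7)


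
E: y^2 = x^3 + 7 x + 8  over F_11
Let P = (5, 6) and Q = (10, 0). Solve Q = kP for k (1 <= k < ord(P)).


Enumerate multiples of P until we hit Q = (10, 0):
  1P = (5, 6)
  2P = (4, 10)
  3P = (7, 2)
  4P = (3, 1)
  5P = (1, 4)
  6P = (8, 9)
  7P = (10, 0)
Match found at i = 7.

k = 7


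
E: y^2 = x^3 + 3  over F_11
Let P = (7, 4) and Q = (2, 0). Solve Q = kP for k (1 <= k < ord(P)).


Enumerate multiples of P until we hit Q = (2, 0):
  1P = (7, 4)
  2P = (0, 5)
  3P = (2, 0)
Match found at i = 3.

k = 3


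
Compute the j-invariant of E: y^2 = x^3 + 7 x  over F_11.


Delta = -16(4 a^3 + 27 b^2) mod 11 = 4
-1728 * (4 a)^3 = -1728 * (4*7)^3 mod 11 = 4
j = 4 * 4^(-1) mod 11 = 1

j = 1 (mod 11)


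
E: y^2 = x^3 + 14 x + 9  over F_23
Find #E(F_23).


For each x in F_23, count y with y^2 = x^3 + 14 x + 9 mod 23:
  x = 0: RHS = 9, y in [3, 20]  -> 2 point(s)
  x = 1: RHS = 1, y in [1, 22]  -> 2 point(s)
  x = 3: RHS = 9, y in [3, 20]  -> 2 point(s)
  x = 7: RHS = 13, y in [6, 17]  -> 2 point(s)
  x = 8: RHS = 12, y in [9, 14]  -> 2 point(s)
  x = 9: RHS = 13, y in [6, 17]  -> 2 point(s)
  x = 15: RHS = 6, y in [11, 12]  -> 2 point(s)
  x = 17: RHS = 8, y in [10, 13]  -> 2 point(s)
  x = 19: RHS = 4, y in [2, 21]  -> 2 point(s)
  x = 20: RHS = 9, y in [3, 20]  -> 2 point(s)
Affine points: 20. Add the point at infinity: total = 21.

#E(F_23) = 21


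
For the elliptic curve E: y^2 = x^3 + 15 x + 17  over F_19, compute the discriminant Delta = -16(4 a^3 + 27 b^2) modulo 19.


4 a^3 + 27 b^2 = 4*15^3 + 27*17^2 = 13500 + 7803 = 21303
Delta = -16 * (21303) = -340848
Delta mod 19 = 12

Delta = 12 (mod 19)


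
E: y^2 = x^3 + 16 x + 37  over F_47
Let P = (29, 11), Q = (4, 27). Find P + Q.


P != Q, so use the chord formula.
s = (y2 - y1) / (x2 - x1) = (16) / (22) mod 47 = 5
x3 = s^2 - x1 - x2 mod 47 = 5^2 - 29 - 4 = 39
y3 = s (x1 - x3) - y1 mod 47 = 5 * (29 - 39) - 11 = 33

P + Q = (39, 33)


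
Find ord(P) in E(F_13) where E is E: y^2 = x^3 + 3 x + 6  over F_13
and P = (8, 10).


Compute successive multiples of P until we hit O:
  1P = (8, 10)
  2P = (10, 3)
  3P = (4, 2)
  4P = (5, 9)
  5P = (3, 9)
  6P = (1, 7)
  7P = (1, 6)
  8P = (3, 4)
  ... (continuing to 13P)
  13P = O

ord(P) = 13


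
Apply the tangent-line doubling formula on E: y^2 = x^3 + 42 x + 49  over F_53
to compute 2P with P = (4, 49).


Doubling: s = (3 x1^2 + a) / (2 y1)
s = (3*4^2 + 42) / (2*49) mod 53 = 2
x3 = s^2 - 2 x1 mod 53 = 2^2 - 2*4 = 49
y3 = s (x1 - x3) - y1 mod 53 = 2 * (4 - 49) - 49 = 20

2P = (49, 20)


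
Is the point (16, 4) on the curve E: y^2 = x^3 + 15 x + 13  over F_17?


Check whether y^2 = x^3 + 15 x + 13 (mod 17) for (x, y) = (16, 4).
LHS: y^2 = 4^2 mod 17 = 16
RHS: x^3 + 15 x + 13 = 16^3 + 15*16 + 13 mod 17 = 14
LHS != RHS

No, not on the curve


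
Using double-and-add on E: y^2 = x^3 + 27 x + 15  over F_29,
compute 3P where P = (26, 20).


k = 3 = 11_2 (binary, LSB first: 11)
Double-and-add from P = (26, 20):
  bit 0 = 1: acc = O + (26, 20) = (26, 20)
  bit 1 = 1: acc = (26, 20) + (15, 5) = (4, 10)

3P = (4, 10)


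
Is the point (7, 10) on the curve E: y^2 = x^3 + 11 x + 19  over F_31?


Check whether y^2 = x^3 + 11 x + 19 (mod 31) for (x, y) = (7, 10).
LHS: y^2 = 10^2 mod 31 = 7
RHS: x^3 + 11 x + 19 = 7^3 + 11*7 + 19 mod 31 = 5
LHS != RHS

No, not on the curve


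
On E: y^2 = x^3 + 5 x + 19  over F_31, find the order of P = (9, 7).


Compute successive multiples of P until we hit O:
  1P = (9, 7)
  2P = (13, 24)
  3P = (29, 1)
  4P = (12, 28)
  5P = (28, 15)
  6P = (22, 12)
  7P = (4, 14)
  8P = (15, 20)
  ... (continuing to 37P)
  37P = O

ord(P) = 37


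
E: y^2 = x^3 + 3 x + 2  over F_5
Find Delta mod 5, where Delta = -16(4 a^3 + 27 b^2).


4 a^3 + 27 b^2 = 4*3^3 + 27*2^2 = 108 + 108 = 216
Delta = -16 * (216) = -3456
Delta mod 5 = 4

Delta = 4 (mod 5)


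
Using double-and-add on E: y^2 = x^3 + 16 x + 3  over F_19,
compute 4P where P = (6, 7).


k = 4 = 100_2 (binary, LSB first: 001)
Double-and-add from P = (6, 7):
  bit 0 = 0: acc unchanged = O
  bit 1 = 0: acc unchanged = O
  bit 2 = 1: acc = O + (6, 12) = (6, 12)

4P = (6, 12)


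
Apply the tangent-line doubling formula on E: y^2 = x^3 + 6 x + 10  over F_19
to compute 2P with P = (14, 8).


Doubling: s = (3 x1^2 + a) / (2 y1)
s = (3*14^2 + 6) / (2*8) mod 19 = 11
x3 = s^2 - 2 x1 mod 19 = 11^2 - 2*14 = 17
y3 = s (x1 - x3) - y1 mod 19 = 11 * (14 - 17) - 8 = 16

2P = (17, 16)


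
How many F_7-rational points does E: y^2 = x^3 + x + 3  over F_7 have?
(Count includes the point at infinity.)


For each x in F_7, count y with y^2 = x^3 + 1 x + 3 mod 7:
  x = 4: RHS = 1, y in [1, 6]  -> 2 point(s)
  x = 5: RHS = 0, y in [0]  -> 1 point(s)
  x = 6: RHS = 1, y in [1, 6]  -> 2 point(s)
Affine points: 5. Add the point at infinity: total = 6.

#E(F_7) = 6


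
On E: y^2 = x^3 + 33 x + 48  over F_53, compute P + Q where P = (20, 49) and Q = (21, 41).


P != Q, so use the chord formula.
s = (y2 - y1) / (x2 - x1) = (45) / (1) mod 53 = 45
x3 = s^2 - x1 - x2 mod 53 = 45^2 - 20 - 21 = 23
y3 = s (x1 - x3) - y1 mod 53 = 45 * (20 - 23) - 49 = 28

P + Q = (23, 28)


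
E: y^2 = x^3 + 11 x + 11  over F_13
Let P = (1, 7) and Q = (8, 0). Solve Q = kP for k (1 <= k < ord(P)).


Enumerate multiples of P until we hit Q = (8, 0):
  1P = (1, 7)
  2P = (12, 8)
  3P = (10, 4)
  4P = (5, 3)
  5P = (8, 0)
Match found at i = 5.

k = 5


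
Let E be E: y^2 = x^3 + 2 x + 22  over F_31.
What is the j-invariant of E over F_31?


Delta = -16(4 a^3 + 27 b^2) mod 31 = 22
-1728 * (4 a)^3 = -1728 * (4*2)^3 mod 31 = 4
j = 4 * 22^(-1) mod 31 = 3

j = 3 (mod 31)


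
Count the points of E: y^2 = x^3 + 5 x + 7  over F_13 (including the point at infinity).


For each x in F_13, count y with y^2 = x^3 + 5 x + 7 mod 13:
  x = 1: RHS = 0, y in [0]  -> 1 point(s)
  x = 2: RHS = 12, y in [5, 8]  -> 2 point(s)
  x = 3: RHS = 10, y in [6, 7]  -> 2 point(s)
  x = 4: RHS = 0, y in [0]  -> 1 point(s)
  x = 5: RHS = 1, y in [1, 12]  -> 2 point(s)
  x = 8: RHS = 0, y in [0]  -> 1 point(s)
  x = 9: RHS = 1, y in [1, 12]  -> 2 point(s)
  x = 10: RHS = 4, y in [2, 11]  -> 2 point(s)
  x = 12: RHS = 1, y in [1, 12]  -> 2 point(s)
Affine points: 15. Add the point at infinity: total = 16.

#E(F_13) = 16


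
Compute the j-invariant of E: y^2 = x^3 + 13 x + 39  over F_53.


Delta = -16(4 a^3 + 27 b^2) mod 53 = 23
-1728 * (4 a)^3 = -1728 * (4*13)^3 mod 53 = 32
j = 32 * 23^(-1) mod 53 = 6

j = 6 (mod 53)


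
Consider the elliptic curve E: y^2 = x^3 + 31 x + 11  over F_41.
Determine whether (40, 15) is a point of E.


Check whether y^2 = x^3 + 31 x + 11 (mod 41) for (x, y) = (40, 15).
LHS: y^2 = 15^2 mod 41 = 20
RHS: x^3 + 31 x + 11 = 40^3 + 31*40 + 11 mod 41 = 20
LHS = RHS

Yes, on the curve


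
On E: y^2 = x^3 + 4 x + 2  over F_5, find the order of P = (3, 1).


Compute successive multiples of P until we hit O:
  1P = (3, 1)
  2P = (3, 4)
  3P = O

ord(P) = 3


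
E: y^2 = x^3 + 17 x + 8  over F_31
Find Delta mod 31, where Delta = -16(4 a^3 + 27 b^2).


4 a^3 + 27 b^2 = 4*17^3 + 27*8^2 = 19652 + 1728 = 21380
Delta = -16 * (21380) = -342080
Delta mod 31 = 5

Delta = 5 (mod 31)


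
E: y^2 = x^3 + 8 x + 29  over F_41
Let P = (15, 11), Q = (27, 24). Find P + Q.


P != Q, so use the chord formula.
s = (y2 - y1) / (x2 - x1) = (13) / (12) mod 41 = 25
x3 = s^2 - x1 - x2 mod 41 = 25^2 - 15 - 27 = 9
y3 = s (x1 - x3) - y1 mod 41 = 25 * (15 - 9) - 11 = 16

P + Q = (9, 16)


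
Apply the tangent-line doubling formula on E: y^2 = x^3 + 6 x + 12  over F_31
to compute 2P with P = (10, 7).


Doubling: s = (3 x1^2 + a) / (2 y1)
s = (3*10^2 + 6) / (2*7) mod 31 = 13
x3 = s^2 - 2 x1 mod 31 = 13^2 - 2*10 = 25
y3 = s (x1 - x3) - y1 mod 31 = 13 * (10 - 25) - 7 = 15

2P = (25, 15)


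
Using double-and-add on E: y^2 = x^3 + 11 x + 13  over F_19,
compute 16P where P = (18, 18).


k = 16 = 10000_2 (binary, LSB first: 00001)
Double-and-add from P = (18, 18):
  bit 0 = 0: acc unchanged = O
  bit 1 = 0: acc unchanged = O
  bit 2 = 0: acc unchanged = O
  bit 3 = 0: acc unchanged = O
  bit 4 = 1: acc = O + (1, 14) = (1, 14)

16P = (1, 14)


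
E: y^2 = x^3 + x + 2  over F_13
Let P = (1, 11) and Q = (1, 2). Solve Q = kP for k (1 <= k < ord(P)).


Enumerate multiples of P until we hit Q = (1, 2):
  1P = (1, 11)
  2P = (12, 0)
  3P = (1, 2)
Match found at i = 3.

k = 3


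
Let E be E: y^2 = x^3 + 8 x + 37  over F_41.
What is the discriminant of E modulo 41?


4 a^3 + 27 b^2 = 4*8^3 + 27*37^2 = 2048 + 36963 = 39011
Delta = -16 * (39011) = -624176
Delta mod 41 = 8

Delta = 8 (mod 41)


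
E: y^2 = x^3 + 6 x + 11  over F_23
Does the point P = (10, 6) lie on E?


Check whether y^2 = x^3 + 6 x + 11 (mod 23) for (x, y) = (10, 6).
LHS: y^2 = 6^2 mod 23 = 13
RHS: x^3 + 6 x + 11 = 10^3 + 6*10 + 11 mod 23 = 13
LHS = RHS

Yes, on the curve


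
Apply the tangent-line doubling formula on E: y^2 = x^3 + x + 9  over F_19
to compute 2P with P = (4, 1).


Doubling: s = (3 x1^2 + a) / (2 y1)
s = (3*4^2 + 1) / (2*1) mod 19 = 15
x3 = s^2 - 2 x1 mod 19 = 15^2 - 2*4 = 8
y3 = s (x1 - x3) - y1 mod 19 = 15 * (4 - 8) - 1 = 15

2P = (8, 15)


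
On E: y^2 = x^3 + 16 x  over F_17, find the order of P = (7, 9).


Compute successive multiples of P until we hit O:
  1P = (7, 9)
  2P = (1, 0)
  3P = (7, 8)
  4P = O

ord(P) = 4


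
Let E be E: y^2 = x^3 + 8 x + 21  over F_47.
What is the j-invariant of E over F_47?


Delta = -16(4 a^3 + 27 b^2) mod 47 = 17
-1728 * (4 a)^3 = -1728 * (4*8)^3 mod 47 = 5
j = 5 * 17^(-1) mod 47 = 39

j = 39 (mod 47)


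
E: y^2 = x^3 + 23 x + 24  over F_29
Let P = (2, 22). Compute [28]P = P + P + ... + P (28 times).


k = 28 = 11100_2 (binary, LSB first: 00111)
Double-and-add from P = (2, 22):
  bit 0 = 0: acc unchanged = O
  bit 1 = 0: acc unchanged = O
  bit 2 = 1: acc = O + (6, 28) = (6, 28)
  bit 3 = 1: acc = (6, 28) + (8, 16) = (22, 10)
  bit 4 = 1: acc = (22, 10) + (0, 16) = (3, 27)

28P = (3, 27)


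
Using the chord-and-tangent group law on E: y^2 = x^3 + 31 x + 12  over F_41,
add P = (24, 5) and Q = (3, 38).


P != Q, so use the chord formula.
s = (y2 - y1) / (x2 - x1) = (33) / (20) mod 41 = 16
x3 = s^2 - x1 - x2 mod 41 = 16^2 - 24 - 3 = 24
y3 = s (x1 - x3) - y1 mod 41 = 16 * (24 - 24) - 5 = 36

P + Q = (24, 36)


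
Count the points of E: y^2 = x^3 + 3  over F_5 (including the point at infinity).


For each x in F_5, count y with y^2 = x^3 + 0 x + 3 mod 5:
  x = 1: RHS = 4, y in [2, 3]  -> 2 point(s)
  x = 2: RHS = 1, y in [1, 4]  -> 2 point(s)
  x = 3: RHS = 0, y in [0]  -> 1 point(s)
Affine points: 5. Add the point at infinity: total = 6.

#E(F_5) = 6


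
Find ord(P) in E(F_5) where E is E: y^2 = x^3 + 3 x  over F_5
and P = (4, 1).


Compute successive multiples of P until we hit O:
  1P = (4, 1)
  2P = (1, 3)
  3P = (1, 2)
  4P = (4, 4)
  5P = O

ord(P) = 5


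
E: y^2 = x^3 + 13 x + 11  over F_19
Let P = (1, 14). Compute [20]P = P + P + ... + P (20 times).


k = 20 = 10100_2 (binary, LSB first: 00101)
Double-and-add from P = (1, 14):
  bit 0 = 0: acc unchanged = O
  bit 1 = 0: acc unchanged = O
  bit 2 = 1: acc = O + (0, 12) = (0, 12)
  bit 3 = 0: acc unchanged = (0, 12)
  bit 4 = 1: acc = (0, 12) + (5, 7) = (15, 3)

20P = (15, 3)


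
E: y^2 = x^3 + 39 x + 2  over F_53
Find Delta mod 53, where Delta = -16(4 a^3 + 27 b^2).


4 a^3 + 27 b^2 = 4*39^3 + 27*2^2 = 237276 + 108 = 237384
Delta = -16 * (237384) = -3798144
Delta mod 53 = 48

Delta = 48 (mod 53)


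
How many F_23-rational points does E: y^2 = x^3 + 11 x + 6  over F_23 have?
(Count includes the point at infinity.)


For each x in F_23, count y with y^2 = x^3 + 11 x + 6 mod 23:
  x = 0: RHS = 6, y in [11, 12]  -> 2 point(s)
  x = 1: RHS = 18, y in [8, 15]  -> 2 point(s)
  x = 2: RHS = 13, y in [6, 17]  -> 2 point(s)
  x = 5: RHS = 2, y in [5, 18]  -> 2 point(s)
  x = 6: RHS = 12, y in [9, 14]  -> 2 point(s)
  x = 7: RHS = 12, y in [9, 14]  -> 2 point(s)
  x = 8: RHS = 8, y in [10, 13]  -> 2 point(s)
  x = 9: RHS = 6, y in [11, 12]  -> 2 point(s)
  x = 10: RHS = 12, y in [9, 14]  -> 2 point(s)
  x = 11: RHS = 9, y in [3, 20]  -> 2 point(s)
  x = 12: RHS = 3, y in [7, 16]  -> 2 point(s)
  x = 13: RHS = 0, y in [0]  -> 1 point(s)
  x = 14: RHS = 6, y in [11, 12]  -> 2 point(s)
  x = 15: RHS = 4, y in [2, 21]  -> 2 point(s)
  x = 16: RHS = 0, y in [0]  -> 1 point(s)
  x = 17: RHS = 0, y in [0]  -> 1 point(s)
  x = 19: RHS = 13, y in [6, 17]  -> 2 point(s)
Affine points: 31. Add the point at infinity: total = 32.

#E(F_23) = 32


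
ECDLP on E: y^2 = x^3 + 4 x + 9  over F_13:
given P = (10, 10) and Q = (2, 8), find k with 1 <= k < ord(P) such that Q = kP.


Enumerate multiples of P until we hit Q = (2, 8):
  1P = (10, 10)
  2P = (2, 5)
  3P = (2, 8)
Match found at i = 3.

k = 3


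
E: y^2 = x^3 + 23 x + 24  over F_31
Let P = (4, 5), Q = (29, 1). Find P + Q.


P != Q, so use the chord formula.
s = (y2 - y1) / (x2 - x1) = (27) / (25) mod 31 = 11
x3 = s^2 - x1 - x2 mod 31 = 11^2 - 4 - 29 = 26
y3 = s (x1 - x3) - y1 mod 31 = 11 * (4 - 26) - 5 = 1

P + Q = (26, 1)


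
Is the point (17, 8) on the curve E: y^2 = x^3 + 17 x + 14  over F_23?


Check whether y^2 = x^3 + 17 x + 14 (mod 23) for (x, y) = (17, 8).
LHS: y^2 = 8^2 mod 23 = 18
RHS: x^3 + 17 x + 14 = 17^3 + 17*17 + 14 mod 23 = 18
LHS = RHS

Yes, on the curve


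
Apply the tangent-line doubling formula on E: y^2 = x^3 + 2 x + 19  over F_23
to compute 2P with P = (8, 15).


Doubling: s = (3 x1^2 + a) / (2 y1)
s = (3*8^2 + 2) / (2*15) mod 23 = 8
x3 = s^2 - 2 x1 mod 23 = 8^2 - 2*8 = 2
y3 = s (x1 - x3) - y1 mod 23 = 8 * (8 - 2) - 15 = 10

2P = (2, 10)


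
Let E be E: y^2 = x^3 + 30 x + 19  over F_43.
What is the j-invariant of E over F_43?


Delta = -16(4 a^3 + 27 b^2) mod 43 = 7
-1728 * (4 a)^3 = -1728 * (4*30)^3 mod 43 = 27
j = 27 * 7^(-1) mod 43 = 10

j = 10 (mod 43)


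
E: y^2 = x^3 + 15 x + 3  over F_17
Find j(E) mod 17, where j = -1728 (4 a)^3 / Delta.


Delta = -16(4 a^3 + 27 b^2) mod 17 = 7
-1728 * (4 a)^3 = -1728 * (4*15)^3 mod 17 = 5
j = 5 * 7^(-1) mod 17 = 8

j = 8 (mod 17)


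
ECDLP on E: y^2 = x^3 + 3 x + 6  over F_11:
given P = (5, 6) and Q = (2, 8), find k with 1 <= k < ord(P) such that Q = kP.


Enumerate multiples of P until we hit Q = (2, 8):
  1P = (5, 6)
  2P = (2, 8)
Match found at i = 2.

k = 2


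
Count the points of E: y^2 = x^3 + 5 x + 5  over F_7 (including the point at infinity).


For each x in F_7, count y with y^2 = x^3 + 5 x + 5 mod 7:
  x = 1: RHS = 4, y in [2, 5]  -> 2 point(s)
  x = 2: RHS = 2, y in [3, 4]  -> 2 point(s)
  x = 5: RHS = 1, y in [1, 6]  -> 2 point(s)
Affine points: 6. Add the point at infinity: total = 7.

#E(F_7) = 7


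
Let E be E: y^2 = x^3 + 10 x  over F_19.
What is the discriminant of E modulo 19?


4 a^3 + 27 b^2 = 4*10^3 + 27*0^2 = 4000 + 0 = 4000
Delta = -16 * (4000) = -64000
Delta mod 19 = 11

Delta = 11 (mod 19)


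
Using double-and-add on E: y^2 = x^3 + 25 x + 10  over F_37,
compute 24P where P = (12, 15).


k = 24 = 11000_2 (binary, LSB first: 00011)
Double-and-add from P = (12, 15):
  bit 0 = 0: acc unchanged = O
  bit 1 = 0: acc unchanged = O
  bit 2 = 0: acc unchanged = O
  bit 3 = 1: acc = O + (13, 4) = (13, 4)
  bit 4 = 1: acc = (13, 4) + (21, 19) = (36, 13)

24P = (36, 13)


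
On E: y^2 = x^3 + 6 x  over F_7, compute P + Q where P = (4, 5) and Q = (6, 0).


P != Q, so use the chord formula.
s = (y2 - y1) / (x2 - x1) = (2) / (2) mod 7 = 1
x3 = s^2 - x1 - x2 mod 7 = 1^2 - 4 - 6 = 5
y3 = s (x1 - x3) - y1 mod 7 = 1 * (4 - 5) - 5 = 1

P + Q = (5, 1)


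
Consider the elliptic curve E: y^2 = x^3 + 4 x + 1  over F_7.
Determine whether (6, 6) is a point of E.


Check whether y^2 = x^3 + 4 x + 1 (mod 7) for (x, y) = (6, 6).
LHS: y^2 = 6^2 mod 7 = 1
RHS: x^3 + 4 x + 1 = 6^3 + 4*6 + 1 mod 7 = 3
LHS != RHS

No, not on the curve


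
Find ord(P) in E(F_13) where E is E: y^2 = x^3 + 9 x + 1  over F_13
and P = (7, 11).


Compute successive multiples of P until we hit O:
  1P = (7, 11)
  2P = (12, 2)
  3P = (4, 7)
  4P = (11, 1)
  5P = (11, 12)
  6P = (4, 6)
  7P = (12, 11)
  8P = (7, 2)
  ... (continuing to 9P)
  9P = O

ord(P) = 9


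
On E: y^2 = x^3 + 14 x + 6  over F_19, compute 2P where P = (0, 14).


Doubling: s = (3 x1^2 + a) / (2 y1)
s = (3*0^2 + 14) / (2*14) mod 19 = 10
x3 = s^2 - 2 x1 mod 19 = 10^2 - 2*0 = 5
y3 = s (x1 - x3) - y1 mod 19 = 10 * (0 - 5) - 14 = 12

2P = (5, 12)


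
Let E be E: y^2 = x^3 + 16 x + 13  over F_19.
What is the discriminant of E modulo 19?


4 a^3 + 27 b^2 = 4*16^3 + 27*13^2 = 16384 + 4563 = 20947
Delta = -16 * (20947) = -335152
Delta mod 19 = 8

Delta = 8 (mod 19)


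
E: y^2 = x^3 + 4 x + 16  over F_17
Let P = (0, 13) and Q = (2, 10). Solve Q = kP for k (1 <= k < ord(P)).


Enumerate multiples of P until we hit Q = (2, 10):
  1P = (0, 13)
  2P = (13, 2)
  3P = (2, 7)
  4P = (7, 8)
  5P = (6, 1)
  6P = (15, 0)
  7P = (6, 16)
  8P = (7, 9)
  9P = (2, 10)
Match found at i = 9.

k = 9


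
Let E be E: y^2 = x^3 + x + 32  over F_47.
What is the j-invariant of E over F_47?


Delta = -16(4 a^3 + 27 b^2) mod 47 = 26
-1728 * (4 a)^3 = -1728 * (4*1)^3 mod 47 = 46
j = 46 * 26^(-1) mod 47 = 9

j = 9 (mod 47)


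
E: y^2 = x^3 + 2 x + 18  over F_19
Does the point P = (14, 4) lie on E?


Check whether y^2 = x^3 + 2 x + 18 (mod 19) for (x, y) = (14, 4).
LHS: y^2 = 4^2 mod 19 = 16
RHS: x^3 + 2 x + 18 = 14^3 + 2*14 + 18 mod 19 = 16
LHS = RHS

Yes, on the curve


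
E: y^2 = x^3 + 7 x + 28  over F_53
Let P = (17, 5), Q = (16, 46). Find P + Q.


P != Q, so use the chord formula.
s = (y2 - y1) / (x2 - x1) = (41) / (52) mod 53 = 12
x3 = s^2 - x1 - x2 mod 53 = 12^2 - 17 - 16 = 5
y3 = s (x1 - x3) - y1 mod 53 = 12 * (17 - 5) - 5 = 33

P + Q = (5, 33)


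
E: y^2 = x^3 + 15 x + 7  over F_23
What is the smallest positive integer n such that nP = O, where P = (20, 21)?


Compute successive multiples of P until we hit O:
  1P = (20, 21)
  2P = (7, 15)
  3P = (12, 11)
  4P = (17, 0)
  5P = (12, 12)
  6P = (7, 8)
  7P = (20, 2)
  8P = O

ord(P) = 8


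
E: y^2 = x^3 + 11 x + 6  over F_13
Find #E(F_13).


For each x in F_13, count y with y^2 = x^3 + 11 x + 6 mod 13:
  x = 2: RHS = 10, y in [6, 7]  -> 2 point(s)
  x = 3: RHS = 1, y in [1, 12]  -> 2 point(s)
  x = 4: RHS = 10, y in [6, 7]  -> 2 point(s)
  x = 5: RHS = 4, y in [2, 11]  -> 2 point(s)
  x = 7: RHS = 10, y in [6, 7]  -> 2 point(s)
Affine points: 10. Add the point at infinity: total = 11.

#E(F_13) = 11


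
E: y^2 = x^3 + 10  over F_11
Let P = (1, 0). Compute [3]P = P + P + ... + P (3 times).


k = 3 = 11_2 (binary, LSB first: 11)
Double-and-add from P = (1, 0):
  bit 0 = 1: acc = O + (1, 0) = (1, 0)
  bit 1 = 1: acc = (1, 0) + O = (1, 0)

3P = (1, 0)


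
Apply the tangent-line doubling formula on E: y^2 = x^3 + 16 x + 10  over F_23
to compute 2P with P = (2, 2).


Doubling: s = (3 x1^2 + a) / (2 y1)
s = (3*2^2 + 16) / (2*2) mod 23 = 7
x3 = s^2 - 2 x1 mod 23 = 7^2 - 2*2 = 22
y3 = s (x1 - x3) - y1 mod 23 = 7 * (2 - 22) - 2 = 19

2P = (22, 19)


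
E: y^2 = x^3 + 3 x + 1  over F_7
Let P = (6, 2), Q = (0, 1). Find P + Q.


P != Q, so use the chord formula.
s = (y2 - y1) / (x2 - x1) = (6) / (1) mod 7 = 6
x3 = s^2 - x1 - x2 mod 7 = 6^2 - 6 - 0 = 2
y3 = s (x1 - x3) - y1 mod 7 = 6 * (6 - 2) - 2 = 1

P + Q = (2, 1)


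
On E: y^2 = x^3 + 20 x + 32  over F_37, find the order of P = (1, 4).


Compute successive multiples of P until we hit O:
  1P = (1, 4)
  2P = (8, 36)
  3P = (27, 4)
  4P = (9, 33)
  5P = (28, 23)
  6P = (29, 27)
  7P = (35, 13)
  8P = (10, 23)
  ... (continuing to 35P)
  35P = O

ord(P) = 35


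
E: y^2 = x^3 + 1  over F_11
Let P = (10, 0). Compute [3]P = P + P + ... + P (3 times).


k = 3 = 11_2 (binary, LSB first: 11)
Double-and-add from P = (10, 0):
  bit 0 = 1: acc = O + (10, 0) = (10, 0)
  bit 1 = 1: acc = (10, 0) + O = (10, 0)

3P = (10, 0)


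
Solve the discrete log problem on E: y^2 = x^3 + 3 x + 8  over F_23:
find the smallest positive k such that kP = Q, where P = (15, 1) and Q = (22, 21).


Enumerate multiples of P until we hit Q = (22, 21):
  1P = (15, 1)
  2P = (6, 14)
  3P = (18, 11)
  4P = (19, 1)
  5P = (12, 22)
  6P = (22, 2)
  7P = (17, 2)
  8P = (20, 8)
  9P = (1, 14)
  10P = (0, 13)
  11P = (16, 9)
  12P = (10, 16)
  13P = (7, 21)
  14P = (13, 17)
  15P = (13, 6)
  16P = (7, 2)
  17P = (10, 7)
  18P = (16, 14)
  19P = (0, 10)
  20P = (1, 9)
  21P = (20, 15)
  22P = (17, 21)
  23P = (22, 21)
Match found at i = 23.

k = 23


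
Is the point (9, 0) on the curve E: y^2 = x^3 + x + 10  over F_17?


Check whether y^2 = x^3 + 1 x + 10 (mod 17) for (x, y) = (9, 0).
LHS: y^2 = 0^2 mod 17 = 0
RHS: x^3 + 1 x + 10 = 9^3 + 1*9 + 10 mod 17 = 0
LHS = RHS

Yes, on the curve


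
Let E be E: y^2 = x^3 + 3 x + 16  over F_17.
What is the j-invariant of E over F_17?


Delta = -16(4 a^3 + 27 b^2) mod 17 = 16
-1728 * (4 a)^3 = -1728 * (4*3)^3 mod 17 = 15
j = 15 * 16^(-1) mod 17 = 2

j = 2 (mod 17)


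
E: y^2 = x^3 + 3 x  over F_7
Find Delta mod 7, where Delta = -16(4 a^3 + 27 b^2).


4 a^3 + 27 b^2 = 4*3^3 + 27*0^2 = 108 + 0 = 108
Delta = -16 * (108) = -1728
Delta mod 7 = 1

Delta = 1 (mod 7)


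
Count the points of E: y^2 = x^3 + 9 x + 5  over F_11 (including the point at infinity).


For each x in F_11, count y with y^2 = x^3 + 9 x + 5 mod 11:
  x = 0: RHS = 5, y in [4, 7]  -> 2 point(s)
  x = 1: RHS = 4, y in [2, 9]  -> 2 point(s)
  x = 2: RHS = 9, y in [3, 8]  -> 2 point(s)
  x = 3: RHS = 4, y in [2, 9]  -> 2 point(s)
  x = 6: RHS = 0, y in [0]  -> 1 point(s)
  x = 7: RHS = 4, y in [2, 9]  -> 2 point(s)
  x = 9: RHS = 1, y in [1, 10]  -> 2 point(s)
Affine points: 13. Add the point at infinity: total = 14.

#E(F_11) = 14


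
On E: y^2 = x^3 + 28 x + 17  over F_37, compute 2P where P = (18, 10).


Doubling: s = (3 x1^2 + a) / (2 y1)
s = (3*18^2 + 28) / (2*10) mod 37 = 13
x3 = s^2 - 2 x1 mod 37 = 13^2 - 2*18 = 22
y3 = s (x1 - x3) - y1 mod 37 = 13 * (18 - 22) - 10 = 12

2P = (22, 12)


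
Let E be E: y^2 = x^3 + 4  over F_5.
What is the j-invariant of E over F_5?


Delta = -16(4 a^3 + 27 b^2) mod 5 = 3
-1728 * (4 a)^3 = -1728 * (4*0)^3 mod 5 = 0
j = 0 * 3^(-1) mod 5 = 0

j = 0 (mod 5)


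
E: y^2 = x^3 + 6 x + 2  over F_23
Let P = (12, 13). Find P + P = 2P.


Doubling: s = (3 x1^2 + a) / (2 y1)
s = (3*12^2 + 6) / (2*13) mod 23 = 8
x3 = s^2 - 2 x1 mod 23 = 8^2 - 2*12 = 17
y3 = s (x1 - x3) - y1 mod 23 = 8 * (12 - 17) - 13 = 16

2P = (17, 16)


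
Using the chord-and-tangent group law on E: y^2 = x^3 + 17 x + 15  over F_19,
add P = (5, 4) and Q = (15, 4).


P != Q, so use the chord formula.
s = (y2 - y1) / (x2 - x1) = (0) / (10) mod 19 = 0
x3 = s^2 - x1 - x2 mod 19 = 0^2 - 5 - 15 = 18
y3 = s (x1 - x3) - y1 mod 19 = 0 * (5 - 18) - 4 = 15

P + Q = (18, 15)


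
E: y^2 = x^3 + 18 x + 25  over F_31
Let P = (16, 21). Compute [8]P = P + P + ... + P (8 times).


k = 8 = 1000_2 (binary, LSB first: 0001)
Double-and-add from P = (16, 21):
  bit 0 = 0: acc unchanged = O
  bit 1 = 0: acc unchanged = O
  bit 2 = 0: acc unchanged = O
  bit 3 = 1: acc = O + (6, 16) = (6, 16)

8P = (6, 16)


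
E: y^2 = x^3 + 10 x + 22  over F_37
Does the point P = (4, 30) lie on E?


Check whether y^2 = x^3 + 10 x + 22 (mod 37) for (x, y) = (4, 30).
LHS: y^2 = 30^2 mod 37 = 12
RHS: x^3 + 10 x + 22 = 4^3 + 10*4 + 22 mod 37 = 15
LHS != RHS

No, not on the curve


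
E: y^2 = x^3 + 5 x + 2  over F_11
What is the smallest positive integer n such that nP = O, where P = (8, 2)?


Compute successive multiples of P until we hit O:
  1P = (8, 2)
  2P = (4, 8)
  3P = (4, 3)
  4P = (8, 9)
  5P = O

ord(P) = 5


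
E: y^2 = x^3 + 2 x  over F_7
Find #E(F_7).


For each x in F_7, count y with y^2 = x^3 + 2 x + 0 mod 7:
  x = 0: RHS = 0, y in [0]  -> 1 point(s)
  x = 4: RHS = 2, y in [3, 4]  -> 2 point(s)
  x = 5: RHS = 2, y in [3, 4]  -> 2 point(s)
  x = 6: RHS = 4, y in [2, 5]  -> 2 point(s)
Affine points: 7. Add the point at infinity: total = 8.

#E(F_7) = 8


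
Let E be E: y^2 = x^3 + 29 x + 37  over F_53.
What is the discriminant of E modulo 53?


4 a^3 + 27 b^2 = 4*29^3 + 27*37^2 = 97556 + 36963 = 134519
Delta = -16 * (134519) = -2152304
Delta mod 53 = 26

Delta = 26 (mod 53)


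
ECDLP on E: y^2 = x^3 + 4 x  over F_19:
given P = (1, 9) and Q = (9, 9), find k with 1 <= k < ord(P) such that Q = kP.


Enumerate multiples of P until we hit Q = (9, 9):
  1P = (1, 9)
  2P = (9, 9)
Match found at i = 2.

k = 2


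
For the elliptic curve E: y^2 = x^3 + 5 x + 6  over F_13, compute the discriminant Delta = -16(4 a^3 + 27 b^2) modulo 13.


4 a^3 + 27 b^2 = 4*5^3 + 27*6^2 = 500 + 972 = 1472
Delta = -16 * (1472) = -23552
Delta mod 13 = 4

Delta = 4 (mod 13)


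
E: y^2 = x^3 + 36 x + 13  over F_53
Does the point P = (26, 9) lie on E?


Check whether y^2 = x^3 + 36 x + 13 (mod 53) for (x, y) = (26, 9).
LHS: y^2 = 9^2 mod 53 = 28
RHS: x^3 + 36 x + 13 = 26^3 + 36*26 + 13 mod 53 = 28
LHS = RHS

Yes, on the curve


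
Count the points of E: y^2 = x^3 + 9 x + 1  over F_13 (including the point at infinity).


For each x in F_13, count y with y^2 = x^3 + 9 x + 1 mod 13:
  x = 0: RHS = 1, y in [1, 12]  -> 2 point(s)
  x = 2: RHS = 1, y in [1, 12]  -> 2 point(s)
  x = 3: RHS = 3, y in [4, 9]  -> 2 point(s)
  x = 4: RHS = 10, y in [6, 7]  -> 2 point(s)
  x = 7: RHS = 4, y in [2, 11]  -> 2 point(s)
  x = 8: RHS = 0, y in [0]  -> 1 point(s)
  x = 10: RHS = 12, y in [5, 8]  -> 2 point(s)
  x = 11: RHS = 1, y in [1, 12]  -> 2 point(s)
  x = 12: RHS = 4, y in [2, 11]  -> 2 point(s)
Affine points: 17. Add the point at infinity: total = 18.

#E(F_13) = 18
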